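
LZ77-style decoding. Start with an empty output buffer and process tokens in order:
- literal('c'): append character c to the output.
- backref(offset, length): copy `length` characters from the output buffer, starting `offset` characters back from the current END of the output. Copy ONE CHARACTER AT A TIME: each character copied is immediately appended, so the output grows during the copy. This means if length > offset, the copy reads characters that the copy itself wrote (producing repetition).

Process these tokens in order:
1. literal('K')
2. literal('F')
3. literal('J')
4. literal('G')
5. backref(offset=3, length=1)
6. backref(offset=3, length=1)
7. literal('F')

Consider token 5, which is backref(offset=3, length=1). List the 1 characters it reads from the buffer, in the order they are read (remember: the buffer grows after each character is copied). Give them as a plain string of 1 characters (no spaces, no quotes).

Token 1: literal('K'). Output: "K"
Token 2: literal('F'). Output: "KF"
Token 3: literal('J'). Output: "KFJ"
Token 4: literal('G'). Output: "KFJG"
Token 5: backref(off=3, len=1). Buffer before: "KFJG" (len 4)
  byte 1: read out[1]='F', append. Buffer now: "KFJGF"

Answer: F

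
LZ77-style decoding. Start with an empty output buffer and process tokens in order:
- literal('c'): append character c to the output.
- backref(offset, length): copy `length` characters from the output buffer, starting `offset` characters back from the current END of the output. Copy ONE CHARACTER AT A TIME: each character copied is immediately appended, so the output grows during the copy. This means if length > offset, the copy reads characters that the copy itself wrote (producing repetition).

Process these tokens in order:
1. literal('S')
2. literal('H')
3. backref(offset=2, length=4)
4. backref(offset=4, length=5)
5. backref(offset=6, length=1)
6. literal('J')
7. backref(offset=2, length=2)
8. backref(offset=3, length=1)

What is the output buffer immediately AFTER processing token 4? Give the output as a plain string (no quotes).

Token 1: literal('S'). Output: "S"
Token 2: literal('H'). Output: "SH"
Token 3: backref(off=2, len=4) (overlapping!). Copied 'SHSH' from pos 0. Output: "SHSHSH"
Token 4: backref(off=4, len=5) (overlapping!). Copied 'SHSHS' from pos 2. Output: "SHSHSHSHSHS"

Answer: SHSHSHSHSHS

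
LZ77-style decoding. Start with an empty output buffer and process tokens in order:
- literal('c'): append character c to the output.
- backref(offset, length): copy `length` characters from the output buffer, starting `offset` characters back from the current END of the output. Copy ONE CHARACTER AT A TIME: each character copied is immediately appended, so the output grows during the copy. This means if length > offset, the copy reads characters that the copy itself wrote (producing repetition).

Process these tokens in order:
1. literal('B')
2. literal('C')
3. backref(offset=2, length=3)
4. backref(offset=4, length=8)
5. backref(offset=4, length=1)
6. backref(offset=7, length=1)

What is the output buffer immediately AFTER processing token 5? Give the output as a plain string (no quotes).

Answer: BCBCBCBCBCBCBC

Derivation:
Token 1: literal('B'). Output: "B"
Token 2: literal('C'). Output: "BC"
Token 3: backref(off=2, len=3) (overlapping!). Copied 'BCB' from pos 0. Output: "BCBCB"
Token 4: backref(off=4, len=8) (overlapping!). Copied 'CBCBCBCB' from pos 1. Output: "BCBCBCBCBCBCB"
Token 5: backref(off=4, len=1). Copied 'C' from pos 9. Output: "BCBCBCBCBCBCBC"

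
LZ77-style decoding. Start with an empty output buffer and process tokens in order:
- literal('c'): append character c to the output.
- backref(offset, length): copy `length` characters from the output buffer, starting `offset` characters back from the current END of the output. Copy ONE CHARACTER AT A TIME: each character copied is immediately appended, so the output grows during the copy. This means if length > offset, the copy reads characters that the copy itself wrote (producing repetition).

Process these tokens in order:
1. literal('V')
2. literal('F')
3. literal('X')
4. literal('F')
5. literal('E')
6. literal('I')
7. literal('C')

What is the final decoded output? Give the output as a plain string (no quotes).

Token 1: literal('V'). Output: "V"
Token 2: literal('F'). Output: "VF"
Token 3: literal('X'). Output: "VFX"
Token 4: literal('F'). Output: "VFXF"
Token 5: literal('E'). Output: "VFXFE"
Token 6: literal('I'). Output: "VFXFEI"
Token 7: literal('C'). Output: "VFXFEIC"

Answer: VFXFEIC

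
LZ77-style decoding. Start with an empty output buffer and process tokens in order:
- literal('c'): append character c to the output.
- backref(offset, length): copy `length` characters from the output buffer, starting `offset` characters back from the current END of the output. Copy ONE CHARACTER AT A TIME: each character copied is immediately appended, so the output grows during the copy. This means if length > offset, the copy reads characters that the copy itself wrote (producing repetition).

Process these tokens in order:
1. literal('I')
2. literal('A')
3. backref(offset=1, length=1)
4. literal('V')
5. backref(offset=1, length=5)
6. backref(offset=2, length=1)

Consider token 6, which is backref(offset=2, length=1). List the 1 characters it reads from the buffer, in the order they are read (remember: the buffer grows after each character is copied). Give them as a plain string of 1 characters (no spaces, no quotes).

Token 1: literal('I'). Output: "I"
Token 2: literal('A'). Output: "IA"
Token 3: backref(off=1, len=1). Copied 'A' from pos 1. Output: "IAA"
Token 4: literal('V'). Output: "IAAV"
Token 5: backref(off=1, len=5) (overlapping!). Copied 'VVVVV' from pos 3. Output: "IAAVVVVVV"
Token 6: backref(off=2, len=1). Buffer before: "IAAVVVVVV" (len 9)
  byte 1: read out[7]='V', append. Buffer now: "IAAVVVVVVV"

Answer: V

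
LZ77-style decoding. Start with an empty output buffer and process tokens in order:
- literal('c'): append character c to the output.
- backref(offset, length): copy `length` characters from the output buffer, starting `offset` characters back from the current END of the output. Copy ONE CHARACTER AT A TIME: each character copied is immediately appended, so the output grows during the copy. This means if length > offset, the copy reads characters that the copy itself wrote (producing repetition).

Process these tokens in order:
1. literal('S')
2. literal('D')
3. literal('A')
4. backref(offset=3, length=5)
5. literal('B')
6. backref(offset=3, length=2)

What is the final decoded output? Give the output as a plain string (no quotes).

Token 1: literal('S'). Output: "S"
Token 2: literal('D'). Output: "SD"
Token 3: literal('A'). Output: "SDA"
Token 4: backref(off=3, len=5) (overlapping!). Copied 'SDASD' from pos 0. Output: "SDASDASD"
Token 5: literal('B'). Output: "SDASDASDB"
Token 6: backref(off=3, len=2). Copied 'SD' from pos 6. Output: "SDASDASDBSD"

Answer: SDASDASDBSD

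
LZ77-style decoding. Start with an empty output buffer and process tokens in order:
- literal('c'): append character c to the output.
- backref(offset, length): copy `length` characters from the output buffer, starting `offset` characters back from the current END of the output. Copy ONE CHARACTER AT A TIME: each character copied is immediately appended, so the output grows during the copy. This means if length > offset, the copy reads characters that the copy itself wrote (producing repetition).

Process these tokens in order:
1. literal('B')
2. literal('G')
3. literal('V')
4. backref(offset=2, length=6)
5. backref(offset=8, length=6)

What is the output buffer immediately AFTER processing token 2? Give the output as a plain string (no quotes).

Token 1: literal('B'). Output: "B"
Token 2: literal('G'). Output: "BG"

Answer: BG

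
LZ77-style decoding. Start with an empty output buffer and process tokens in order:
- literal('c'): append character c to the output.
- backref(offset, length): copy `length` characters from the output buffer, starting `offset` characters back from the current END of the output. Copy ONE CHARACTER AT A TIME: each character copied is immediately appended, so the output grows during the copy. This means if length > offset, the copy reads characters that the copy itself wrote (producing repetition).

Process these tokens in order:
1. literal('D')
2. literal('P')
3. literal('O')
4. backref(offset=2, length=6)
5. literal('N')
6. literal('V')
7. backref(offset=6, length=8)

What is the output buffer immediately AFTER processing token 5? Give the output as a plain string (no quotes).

Token 1: literal('D'). Output: "D"
Token 2: literal('P'). Output: "DP"
Token 3: literal('O'). Output: "DPO"
Token 4: backref(off=2, len=6) (overlapping!). Copied 'POPOPO' from pos 1. Output: "DPOPOPOPO"
Token 5: literal('N'). Output: "DPOPOPOPON"

Answer: DPOPOPOPON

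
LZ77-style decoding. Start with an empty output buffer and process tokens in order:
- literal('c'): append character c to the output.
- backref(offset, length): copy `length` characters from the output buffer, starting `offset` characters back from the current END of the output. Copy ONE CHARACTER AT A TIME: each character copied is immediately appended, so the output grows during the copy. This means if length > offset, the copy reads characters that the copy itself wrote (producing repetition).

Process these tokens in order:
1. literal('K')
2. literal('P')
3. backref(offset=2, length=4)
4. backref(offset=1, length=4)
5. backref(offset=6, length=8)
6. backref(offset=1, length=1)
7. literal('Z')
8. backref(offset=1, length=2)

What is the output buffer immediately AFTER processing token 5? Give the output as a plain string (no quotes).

Answer: KPKPKPPPPPKPPPPPKP

Derivation:
Token 1: literal('K'). Output: "K"
Token 2: literal('P'). Output: "KP"
Token 3: backref(off=2, len=4) (overlapping!). Copied 'KPKP' from pos 0. Output: "KPKPKP"
Token 4: backref(off=1, len=4) (overlapping!). Copied 'PPPP' from pos 5. Output: "KPKPKPPPPP"
Token 5: backref(off=6, len=8) (overlapping!). Copied 'KPPPPPKP' from pos 4. Output: "KPKPKPPPPPKPPPPPKP"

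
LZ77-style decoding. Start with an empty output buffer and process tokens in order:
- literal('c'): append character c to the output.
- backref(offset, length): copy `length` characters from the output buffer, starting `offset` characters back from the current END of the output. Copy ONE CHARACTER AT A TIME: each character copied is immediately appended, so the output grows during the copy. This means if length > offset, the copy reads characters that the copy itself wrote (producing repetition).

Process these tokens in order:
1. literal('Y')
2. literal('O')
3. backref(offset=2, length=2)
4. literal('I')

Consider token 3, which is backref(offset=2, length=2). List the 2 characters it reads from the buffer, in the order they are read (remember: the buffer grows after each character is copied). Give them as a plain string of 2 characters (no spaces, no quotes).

Answer: YO

Derivation:
Token 1: literal('Y'). Output: "Y"
Token 2: literal('O'). Output: "YO"
Token 3: backref(off=2, len=2). Buffer before: "YO" (len 2)
  byte 1: read out[0]='Y', append. Buffer now: "YOY"
  byte 2: read out[1]='O', append. Buffer now: "YOYO"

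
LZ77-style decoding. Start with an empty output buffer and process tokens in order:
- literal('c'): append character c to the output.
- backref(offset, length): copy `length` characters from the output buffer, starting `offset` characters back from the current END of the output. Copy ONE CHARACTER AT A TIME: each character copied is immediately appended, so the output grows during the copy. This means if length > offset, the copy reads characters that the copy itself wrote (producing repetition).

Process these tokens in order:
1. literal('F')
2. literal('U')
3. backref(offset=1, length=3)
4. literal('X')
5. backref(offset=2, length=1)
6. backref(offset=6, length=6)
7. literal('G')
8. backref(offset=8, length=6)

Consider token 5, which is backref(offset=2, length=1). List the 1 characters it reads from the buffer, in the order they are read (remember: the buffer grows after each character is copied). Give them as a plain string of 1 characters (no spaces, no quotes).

Token 1: literal('F'). Output: "F"
Token 2: literal('U'). Output: "FU"
Token 3: backref(off=1, len=3) (overlapping!). Copied 'UUU' from pos 1. Output: "FUUUU"
Token 4: literal('X'). Output: "FUUUUX"
Token 5: backref(off=2, len=1). Buffer before: "FUUUUX" (len 6)
  byte 1: read out[4]='U', append. Buffer now: "FUUUUXU"

Answer: U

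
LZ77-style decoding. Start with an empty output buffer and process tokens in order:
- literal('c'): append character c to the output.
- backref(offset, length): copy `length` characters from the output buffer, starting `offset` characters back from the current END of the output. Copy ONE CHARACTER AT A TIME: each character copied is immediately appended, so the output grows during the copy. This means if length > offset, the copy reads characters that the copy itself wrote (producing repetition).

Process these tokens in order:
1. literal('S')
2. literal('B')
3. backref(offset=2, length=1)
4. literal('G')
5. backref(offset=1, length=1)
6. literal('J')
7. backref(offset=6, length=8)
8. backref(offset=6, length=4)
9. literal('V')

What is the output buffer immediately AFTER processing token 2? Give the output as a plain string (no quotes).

Answer: SB

Derivation:
Token 1: literal('S'). Output: "S"
Token 2: literal('B'). Output: "SB"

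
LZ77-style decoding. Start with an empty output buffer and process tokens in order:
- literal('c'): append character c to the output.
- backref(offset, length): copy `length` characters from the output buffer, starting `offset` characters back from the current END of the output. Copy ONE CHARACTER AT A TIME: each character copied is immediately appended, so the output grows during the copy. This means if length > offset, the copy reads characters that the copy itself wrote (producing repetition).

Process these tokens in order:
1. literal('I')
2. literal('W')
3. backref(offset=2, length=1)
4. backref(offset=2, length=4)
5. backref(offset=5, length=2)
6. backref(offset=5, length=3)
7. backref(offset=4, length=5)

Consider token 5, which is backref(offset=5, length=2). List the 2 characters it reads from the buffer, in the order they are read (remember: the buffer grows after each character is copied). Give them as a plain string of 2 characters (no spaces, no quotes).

Answer: IW

Derivation:
Token 1: literal('I'). Output: "I"
Token 2: literal('W'). Output: "IW"
Token 3: backref(off=2, len=1). Copied 'I' from pos 0. Output: "IWI"
Token 4: backref(off=2, len=4) (overlapping!). Copied 'WIWI' from pos 1. Output: "IWIWIWI"
Token 5: backref(off=5, len=2). Buffer before: "IWIWIWI" (len 7)
  byte 1: read out[2]='I', append. Buffer now: "IWIWIWII"
  byte 2: read out[3]='W', append. Buffer now: "IWIWIWIIW"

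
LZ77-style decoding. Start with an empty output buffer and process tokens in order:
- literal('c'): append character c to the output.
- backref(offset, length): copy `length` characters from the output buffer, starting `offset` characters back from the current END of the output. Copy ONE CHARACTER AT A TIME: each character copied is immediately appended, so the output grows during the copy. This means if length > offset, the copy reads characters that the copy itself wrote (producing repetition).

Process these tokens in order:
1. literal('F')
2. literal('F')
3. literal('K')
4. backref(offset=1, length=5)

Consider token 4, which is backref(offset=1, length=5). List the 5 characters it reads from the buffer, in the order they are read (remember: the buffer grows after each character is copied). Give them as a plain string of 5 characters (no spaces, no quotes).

Answer: KKKKK

Derivation:
Token 1: literal('F'). Output: "F"
Token 2: literal('F'). Output: "FF"
Token 3: literal('K'). Output: "FFK"
Token 4: backref(off=1, len=5). Buffer before: "FFK" (len 3)
  byte 1: read out[2]='K', append. Buffer now: "FFKK"
  byte 2: read out[3]='K', append. Buffer now: "FFKKK"
  byte 3: read out[4]='K', append. Buffer now: "FFKKKK"
  byte 4: read out[5]='K', append. Buffer now: "FFKKKKK"
  byte 5: read out[6]='K', append. Buffer now: "FFKKKKKK"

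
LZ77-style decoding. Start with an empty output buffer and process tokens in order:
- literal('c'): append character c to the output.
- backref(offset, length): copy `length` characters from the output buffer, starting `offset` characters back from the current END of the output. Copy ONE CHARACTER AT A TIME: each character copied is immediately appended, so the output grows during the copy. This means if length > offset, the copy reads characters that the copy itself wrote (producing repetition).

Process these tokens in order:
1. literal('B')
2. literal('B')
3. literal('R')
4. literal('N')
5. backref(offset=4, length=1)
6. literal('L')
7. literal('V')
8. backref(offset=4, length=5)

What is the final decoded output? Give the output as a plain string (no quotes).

Answer: BBRNBLVNBLVN

Derivation:
Token 1: literal('B'). Output: "B"
Token 2: literal('B'). Output: "BB"
Token 3: literal('R'). Output: "BBR"
Token 4: literal('N'). Output: "BBRN"
Token 5: backref(off=4, len=1). Copied 'B' from pos 0. Output: "BBRNB"
Token 6: literal('L'). Output: "BBRNBL"
Token 7: literal('V'). Output: "BBRNBLV"
Token 8: backref(off=4, len=5) (overlapping!). Copied 'NBLVN' from pos 3. Output: "BBRNBLVNBLVN"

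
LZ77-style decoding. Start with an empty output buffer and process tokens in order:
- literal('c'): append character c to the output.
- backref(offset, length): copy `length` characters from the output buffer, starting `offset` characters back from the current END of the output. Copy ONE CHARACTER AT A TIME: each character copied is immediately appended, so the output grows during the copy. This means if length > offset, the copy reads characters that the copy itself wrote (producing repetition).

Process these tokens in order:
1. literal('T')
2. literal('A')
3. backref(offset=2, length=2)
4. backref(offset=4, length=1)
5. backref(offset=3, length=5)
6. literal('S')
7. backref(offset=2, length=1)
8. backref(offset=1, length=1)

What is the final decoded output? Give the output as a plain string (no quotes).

Answer: TATATTATTASAA

Derivation:
Token 1: literal('T'). Output: "T"
Token 2: literal('A'). Output: "TA"
Token 3: backref(off=2, len=2). Copied 'TA' from pos 0. Output: "TATA"
Token 4: backref(off=4, len=1). Copied 'T' from pos 0. Output: "TATAT"
Token 5: backref(off=3, len=5) (overlapping!). Copied 'TATTA' from pos 2. Output: "TATATTATTA"
Token 6: literal('S'). Output: "TATATTATTAS"
Token 7: backref(off=2, len=1). Copied 'A' from pos 9. Output: "TATATTATTASA"
Token 8: backref(off=1, len=1). Copied 'A' from pos 11. Output: "TATATTATTASAA"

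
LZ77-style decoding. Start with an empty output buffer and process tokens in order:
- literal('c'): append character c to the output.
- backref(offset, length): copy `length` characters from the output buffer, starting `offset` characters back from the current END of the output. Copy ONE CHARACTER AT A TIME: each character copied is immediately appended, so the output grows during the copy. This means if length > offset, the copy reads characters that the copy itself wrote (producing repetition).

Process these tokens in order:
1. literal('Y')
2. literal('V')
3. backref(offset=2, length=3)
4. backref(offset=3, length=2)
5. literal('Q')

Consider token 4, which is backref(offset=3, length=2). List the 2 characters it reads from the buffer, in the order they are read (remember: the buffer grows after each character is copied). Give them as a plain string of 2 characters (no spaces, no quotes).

Token 1: literal('Y'). Output: "Y"
Token 2: literal('V'). Output: "YV"
Token 3: backref(off=2, len=3) (overlapping!). Copied 'YVY' from pos 0. Output: "YVYVY"
Token 4: backref(off=3, len=2). Buffer before: "YVYVY" (len 5)
  byte 1: read out[2]='Y', append. Buffer now: "YVYVYY"
  byte 2: read out[3]='V', append. Buffer now: "YVYVYYV"

Answer: YV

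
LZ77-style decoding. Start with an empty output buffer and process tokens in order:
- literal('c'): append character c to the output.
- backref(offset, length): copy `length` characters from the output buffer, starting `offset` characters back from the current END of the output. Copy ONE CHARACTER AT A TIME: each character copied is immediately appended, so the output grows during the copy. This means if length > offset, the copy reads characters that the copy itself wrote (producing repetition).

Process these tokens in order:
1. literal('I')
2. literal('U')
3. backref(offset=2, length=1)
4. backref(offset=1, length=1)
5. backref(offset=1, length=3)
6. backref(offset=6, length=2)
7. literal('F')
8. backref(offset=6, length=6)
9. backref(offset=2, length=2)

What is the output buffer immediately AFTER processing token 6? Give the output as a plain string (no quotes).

Token 1: literal('I'). Output: "I"
Token 2: literal('U'). Output: "IU"
Token 3: backref(off=2, len=1). Copied 'I' from pos 0. Output: "IUI"
Token 4: backref(off=1, len=1). Copied 'I' from pos 2. Output: "IUII"
Token 5: backref(off=1, len=3) (overlapping!). Copied 'III' from pos 3. Output: "IUIIIII"
Token 6: backref(off=6, len=2). Copied 'UI' from pos 1. Output: "IUIIIIIUI"

Answer: IUIIIIIUI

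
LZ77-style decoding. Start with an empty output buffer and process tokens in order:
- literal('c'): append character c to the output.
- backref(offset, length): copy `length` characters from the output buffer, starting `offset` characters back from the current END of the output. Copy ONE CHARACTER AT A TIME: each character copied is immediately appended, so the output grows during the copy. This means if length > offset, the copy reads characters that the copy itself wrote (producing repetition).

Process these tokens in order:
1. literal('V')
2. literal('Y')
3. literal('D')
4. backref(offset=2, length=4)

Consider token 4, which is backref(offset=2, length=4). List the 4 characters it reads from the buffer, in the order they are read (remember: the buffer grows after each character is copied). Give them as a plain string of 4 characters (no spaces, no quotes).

Token 1: literal('V'). Output: "V"
Token 2: literal('Y'). Output: "VY"
Token 3: literal('D'). Output: "VYD"
Token 4: backref(off=2, len=4). Buffer before: "VYD" (len 3)
  byte 1: read out[1]='Y', append. Buffer now: "VYDY"
  byte 2: read out[2]='D', append. Buffer now: "VYDYD"
  byte 3: read out[3]='Y', append. Buffer now: "VYDYDY"
  byte 4: read out[4]='D', append. Buffer now: "VYDYDYD"

Answer: YDYD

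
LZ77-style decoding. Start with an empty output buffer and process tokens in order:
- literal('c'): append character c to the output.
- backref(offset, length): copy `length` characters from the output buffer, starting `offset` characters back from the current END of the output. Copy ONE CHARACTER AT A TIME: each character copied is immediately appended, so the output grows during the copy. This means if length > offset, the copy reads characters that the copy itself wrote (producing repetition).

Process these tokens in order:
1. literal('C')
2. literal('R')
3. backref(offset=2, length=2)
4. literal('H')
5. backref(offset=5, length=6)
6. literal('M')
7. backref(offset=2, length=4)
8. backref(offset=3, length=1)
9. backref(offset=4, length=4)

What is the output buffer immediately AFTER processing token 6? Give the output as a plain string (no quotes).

Answer: CRCRHCRCRHCM

Derivation:
Token 1: literal('C'). Output: "C"
Token 2: literal('R'). Output: "CR"
Token 3: backref(off=2, len=2). Copied 'CR' from pos 0. Output: "CRCR"
Token 4: literal('H'). Output: "CRCRH"
Token 5: backref(off=5, len=6) (overlapping!). Copied 'CRCRHC' from pos 0. Output: "CRCRHCRCRHC"
Token 6: literal('M'). Output: "CRCRHCRCRHCM"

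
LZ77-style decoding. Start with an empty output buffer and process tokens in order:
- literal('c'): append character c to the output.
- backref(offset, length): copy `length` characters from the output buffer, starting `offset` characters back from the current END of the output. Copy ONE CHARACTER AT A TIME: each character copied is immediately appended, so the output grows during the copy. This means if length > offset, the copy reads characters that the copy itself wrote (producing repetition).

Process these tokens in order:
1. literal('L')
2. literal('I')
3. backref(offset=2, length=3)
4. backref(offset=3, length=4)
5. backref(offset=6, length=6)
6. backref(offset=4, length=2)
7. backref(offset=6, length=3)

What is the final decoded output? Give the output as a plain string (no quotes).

Token 1: literal('L'). Output: "L"
Token 2: literal('I'). Output: "LI"
Token 3: backref(off=2, len=3) (overlapping!). Copied 'LIL' from pos 0. Output: "LILIL"
Token 4: backref(off=3, len=4) (overlapping!). Copied 'LILL' from pos 2. Output: "LILILLILL"
Token 5: backref(off=6, len=6). Copied 'ILLILL' from pos 3. Output: "LILILLILLILLILL"
Token 6: backref(off=4, len=2). Copied 'LI' from pos 11. Output: "LILILLILLILLILLLI"
Token 7: backref(off=6, len=3). Copied 'LIL' from pos 11. Output: "LILILLILLILLILLLILIL"

Answer: LILILLILLILLILLLILIL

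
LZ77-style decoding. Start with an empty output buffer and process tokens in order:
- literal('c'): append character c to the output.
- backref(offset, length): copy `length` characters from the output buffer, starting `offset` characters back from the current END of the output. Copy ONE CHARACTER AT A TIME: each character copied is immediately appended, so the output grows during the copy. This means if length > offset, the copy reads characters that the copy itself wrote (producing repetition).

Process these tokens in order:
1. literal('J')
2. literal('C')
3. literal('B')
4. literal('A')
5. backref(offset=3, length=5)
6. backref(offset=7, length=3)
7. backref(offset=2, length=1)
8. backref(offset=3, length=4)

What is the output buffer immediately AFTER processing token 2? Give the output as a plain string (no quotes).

Answer: JC

Derivation:
Token 1: literal('J'). Output: "J"
Token 2: literal('C'). Output: "JC"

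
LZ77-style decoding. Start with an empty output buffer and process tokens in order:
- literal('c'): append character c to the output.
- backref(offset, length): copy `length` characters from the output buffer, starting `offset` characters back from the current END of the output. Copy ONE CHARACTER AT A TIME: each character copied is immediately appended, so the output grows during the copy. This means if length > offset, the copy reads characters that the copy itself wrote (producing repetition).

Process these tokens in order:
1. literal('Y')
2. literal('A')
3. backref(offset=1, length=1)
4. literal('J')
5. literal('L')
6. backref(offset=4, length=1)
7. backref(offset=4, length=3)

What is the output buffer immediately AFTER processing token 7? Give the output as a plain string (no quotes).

Answer: YAAJLAAJL

Derivation:
Token 1: literal('Y'). Output: "Y"
Token 2: literal('A'). Output: "YA"
Token 3: backref(off=1, len=1). Copied 'A' from pos 1. Output: "YAA"
Token 4: literal('J'). Output: "YAAJ"
Token 5: literal('L'). Output: "YAAJL"
Token 6: backref(off=4, len=1). Copied 'A' from pos 1. Output: "YAAJLA"
Token 7: backref(off=4, len=3). Copied 'AJL' from pos 2. Output: "YAAJLAAJL"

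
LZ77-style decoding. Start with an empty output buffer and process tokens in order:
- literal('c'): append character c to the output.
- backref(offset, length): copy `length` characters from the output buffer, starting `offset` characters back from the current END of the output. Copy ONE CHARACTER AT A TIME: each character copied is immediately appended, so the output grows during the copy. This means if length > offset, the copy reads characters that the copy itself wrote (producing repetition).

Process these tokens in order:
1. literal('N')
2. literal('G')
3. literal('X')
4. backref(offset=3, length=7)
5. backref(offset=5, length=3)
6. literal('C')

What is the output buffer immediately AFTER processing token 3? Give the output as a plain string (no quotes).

Token 1: literal('N'). Output: "N"
Token 2: literal('G'). Output: "NG"
Token 3: literal('X'). Output: "NGX"

Answer: NGX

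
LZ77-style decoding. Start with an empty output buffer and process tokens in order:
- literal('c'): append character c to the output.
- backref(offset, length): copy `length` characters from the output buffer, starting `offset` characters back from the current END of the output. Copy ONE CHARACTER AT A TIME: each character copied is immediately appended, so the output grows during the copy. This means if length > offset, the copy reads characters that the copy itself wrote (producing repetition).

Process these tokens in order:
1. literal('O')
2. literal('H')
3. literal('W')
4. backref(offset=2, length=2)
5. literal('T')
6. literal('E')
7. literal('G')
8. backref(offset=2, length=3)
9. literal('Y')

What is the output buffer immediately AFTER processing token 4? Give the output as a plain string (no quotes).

Answer: OHWHW

Derivation:
Token 1: literal('O'). Output: "O"
Token 2: literal('H'). Output: "OH"
Token 3: literal('W'). Output: "OHW"
Token 4: backref(off=2, len=2). Copied 'HW' from pos 1. Output: "OHWHW"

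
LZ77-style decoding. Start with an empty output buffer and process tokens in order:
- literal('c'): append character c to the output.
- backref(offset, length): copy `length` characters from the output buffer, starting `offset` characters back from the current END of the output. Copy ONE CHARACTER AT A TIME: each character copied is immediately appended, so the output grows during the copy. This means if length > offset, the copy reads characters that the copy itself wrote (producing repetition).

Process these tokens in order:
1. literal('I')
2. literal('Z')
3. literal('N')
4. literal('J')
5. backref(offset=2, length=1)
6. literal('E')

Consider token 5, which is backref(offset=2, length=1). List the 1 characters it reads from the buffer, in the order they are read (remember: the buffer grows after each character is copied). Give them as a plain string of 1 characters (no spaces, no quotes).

Answer: N

Derivation:
Token 1: literal('I'). Output: "I"
Token 2: literal('Z'). Output: "IZ"
Token 3: literal('N'). Output: "IZN"
Token 4: literal('J'). Output: "IZNJ"
Token 5: backref(off=2, len=1). Buffer before: "IZNJ" (len 4)
  byte 1: read out[2]='N', append. Buffer now: "IZNJN"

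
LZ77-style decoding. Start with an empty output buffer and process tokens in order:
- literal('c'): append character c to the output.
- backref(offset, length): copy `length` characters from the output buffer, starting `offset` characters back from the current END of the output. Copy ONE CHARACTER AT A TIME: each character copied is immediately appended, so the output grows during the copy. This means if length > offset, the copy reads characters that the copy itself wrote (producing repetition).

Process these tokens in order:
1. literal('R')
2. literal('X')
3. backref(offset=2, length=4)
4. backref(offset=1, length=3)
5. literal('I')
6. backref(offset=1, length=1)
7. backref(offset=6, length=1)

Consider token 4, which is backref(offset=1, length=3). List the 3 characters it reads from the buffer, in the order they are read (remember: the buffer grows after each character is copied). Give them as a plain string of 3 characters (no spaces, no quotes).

Token 1: literal('R'). Output: "R"
Token 2: literal('X'). Output: "RX"
Token 3: backref(off=2, len=4) (overlapping!). Copied 'RXRX' from pos 0. Output: "RXRXRX"
Token 4: backref(off=1, len=3). Buffer before: "RXRXRX" (len 6)
  byte 1: read out[5]='X', append. Buffer now: "RXRXRXX"
  byte 2: read out[6]='X', append. Buffer now: "RXRXRXXX"
  byte 3: read out[7]='X', append. Buffer now: "RXRXRXXXX"

Answer: XXX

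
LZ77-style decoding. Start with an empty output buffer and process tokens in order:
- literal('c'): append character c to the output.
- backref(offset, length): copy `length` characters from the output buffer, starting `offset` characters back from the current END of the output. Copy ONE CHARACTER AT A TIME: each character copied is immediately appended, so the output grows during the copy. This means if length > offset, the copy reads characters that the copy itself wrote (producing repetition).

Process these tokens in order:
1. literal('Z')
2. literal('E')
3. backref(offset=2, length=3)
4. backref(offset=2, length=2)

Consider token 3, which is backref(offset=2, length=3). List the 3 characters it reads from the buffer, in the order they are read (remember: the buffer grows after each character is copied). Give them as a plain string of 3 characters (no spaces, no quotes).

Token 1: literal('Z'). Output: "Z"
Token 2: literal('E'). Output: "ZE"
Token 3: backref(off=2, len=3). Buffer before: "ZE" (len 2)
  byte 1: read out[0]='Z', append. Buffer now: "ZEZ"
  byte 2: read out[1]='E', append. Buffer now: "ZEZE"
  byte 3: read out[2]='Z', append. Buffer now: "ZEZEZ"

Answer: ZEZ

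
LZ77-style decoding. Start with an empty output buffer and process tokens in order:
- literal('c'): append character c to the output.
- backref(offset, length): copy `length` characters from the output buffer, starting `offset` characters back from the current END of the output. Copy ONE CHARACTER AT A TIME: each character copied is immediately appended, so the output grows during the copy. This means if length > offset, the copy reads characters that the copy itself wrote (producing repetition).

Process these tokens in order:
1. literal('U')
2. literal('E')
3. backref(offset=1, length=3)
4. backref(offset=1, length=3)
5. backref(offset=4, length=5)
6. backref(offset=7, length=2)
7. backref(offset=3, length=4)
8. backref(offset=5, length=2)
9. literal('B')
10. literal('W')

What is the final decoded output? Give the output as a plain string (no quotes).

Answer: UEEEEEEEEEEEEEEEEEEEEBW

Derivation:
Token 1: literal('U'). Output: "U"
Token 2: literal('E'). Output: "UE"
Token 3: backref(off=1, len=3) (overlapping!). Copied 'EEE' from pos 1. Output: "UEEEE"
Token 4: backref(off=1, len=3) (overlapping!). Copied 'EEE' from pos 4. Output: "UEEEEEEE"
Token 5: backref(off=4, len=5) (overlapping!). Copied 'EEEEE' from pos 4. Output: "UEEEEEEEEEEEE"
Token 6: backref(off=7, len=2). Copied 'EE' from pos 6. Output: "UEEEEEEEEEEEEEE"
Token 7: backref(off=3, len=4) (overlapping!). Copied 'EEEE' from pos 12. Output: "UEEEEEEEEEEEEEEEEEE"
Token 8: backref(off=5, len=2). Copied 'EE' from pos 14. Output: "UEEEEEEEEEEEEEEEEEEEE"
Token 9: literal('B'). Output: "UEEEEEEEEEEEEEEEEEEEEB"
Token 10: literal('W'). Output: "UEEEEEEEEEEEEEEEEEEEEBW"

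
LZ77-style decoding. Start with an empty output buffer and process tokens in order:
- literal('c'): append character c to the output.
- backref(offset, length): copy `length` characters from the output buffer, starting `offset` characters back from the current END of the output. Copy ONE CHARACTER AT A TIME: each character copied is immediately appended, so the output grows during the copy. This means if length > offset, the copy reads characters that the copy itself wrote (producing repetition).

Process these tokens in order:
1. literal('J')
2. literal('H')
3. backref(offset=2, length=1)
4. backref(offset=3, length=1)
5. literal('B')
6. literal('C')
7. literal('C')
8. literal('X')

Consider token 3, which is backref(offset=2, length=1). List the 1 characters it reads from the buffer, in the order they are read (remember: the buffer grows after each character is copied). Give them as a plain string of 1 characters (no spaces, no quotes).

Answer: J

Derivation:
Token 1: literal('J'). Output: "J"
Token 2: literal('H'). Output: "JH"
Token 3: backref(off=2, len=1). Buffer before: "JH" (len 2)
  byte 1: read out[0]='J', append. Buffer now: "JHJ"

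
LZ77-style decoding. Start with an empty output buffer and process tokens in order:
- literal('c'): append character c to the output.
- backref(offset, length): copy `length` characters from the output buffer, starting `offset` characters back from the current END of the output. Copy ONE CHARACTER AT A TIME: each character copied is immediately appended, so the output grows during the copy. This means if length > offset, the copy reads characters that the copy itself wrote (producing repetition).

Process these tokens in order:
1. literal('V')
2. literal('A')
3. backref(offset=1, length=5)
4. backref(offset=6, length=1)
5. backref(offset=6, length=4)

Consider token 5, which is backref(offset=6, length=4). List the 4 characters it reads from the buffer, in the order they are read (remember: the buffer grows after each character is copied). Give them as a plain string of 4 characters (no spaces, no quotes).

Token 1: literal('V'). Output: "V"
Token 2: literal('A'). Output: "VA"
Token 3: backref(off=1, len=5) (overlapping!). Copied 'AAAAA' from pos 1. Output: "VAAAAAA"
Token 4: backref(off=6, len=1). Copied 'A' from pos 1. Output: "VAAAAAAA"
Token 5: backref(off=6, len=4). Buffer before: "VAAAAAAA" (len 8)
  byte 1: read out[2]='A', append. Buffer now: "VAAAAAAAA"
  byte 2: read out[3]='A', append. Buffer now: "VAAAAAAAAA"
  byte 3: read out[4]='A', append. Buffer now: "VAAAAAAAAAA"
  byte 4: read out[5]='A', append. Buffer now: "VAAAAAAAAAAA"

Answer: AAAA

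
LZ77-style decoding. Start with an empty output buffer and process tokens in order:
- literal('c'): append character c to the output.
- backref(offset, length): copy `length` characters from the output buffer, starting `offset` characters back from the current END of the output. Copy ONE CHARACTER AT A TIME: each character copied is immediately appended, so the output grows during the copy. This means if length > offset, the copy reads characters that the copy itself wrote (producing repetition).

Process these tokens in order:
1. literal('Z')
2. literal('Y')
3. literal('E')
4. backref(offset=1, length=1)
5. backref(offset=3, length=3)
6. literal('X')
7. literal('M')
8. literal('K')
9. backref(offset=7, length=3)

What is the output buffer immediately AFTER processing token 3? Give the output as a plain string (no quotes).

Token 1: literal('Z'). Output: "Z"
Token 2: literal('Y'). Output: "ZY"
Token 3: literal('E'). Output: "ZYE"

Answer: ZYE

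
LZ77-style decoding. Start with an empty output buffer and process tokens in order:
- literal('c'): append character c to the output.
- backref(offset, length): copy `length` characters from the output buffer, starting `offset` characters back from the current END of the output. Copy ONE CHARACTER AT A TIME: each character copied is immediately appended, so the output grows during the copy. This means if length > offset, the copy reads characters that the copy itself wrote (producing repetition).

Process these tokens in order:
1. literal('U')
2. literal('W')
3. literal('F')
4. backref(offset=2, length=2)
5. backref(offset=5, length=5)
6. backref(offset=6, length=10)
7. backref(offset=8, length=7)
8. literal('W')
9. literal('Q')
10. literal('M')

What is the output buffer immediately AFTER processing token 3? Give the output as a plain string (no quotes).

Answer: UWF

Derivation:
Token 1: literal('U'). Output: "U"
Token 2: literal('W'). Output: "UW"
Token 3: literal('F'). Output: "UWF"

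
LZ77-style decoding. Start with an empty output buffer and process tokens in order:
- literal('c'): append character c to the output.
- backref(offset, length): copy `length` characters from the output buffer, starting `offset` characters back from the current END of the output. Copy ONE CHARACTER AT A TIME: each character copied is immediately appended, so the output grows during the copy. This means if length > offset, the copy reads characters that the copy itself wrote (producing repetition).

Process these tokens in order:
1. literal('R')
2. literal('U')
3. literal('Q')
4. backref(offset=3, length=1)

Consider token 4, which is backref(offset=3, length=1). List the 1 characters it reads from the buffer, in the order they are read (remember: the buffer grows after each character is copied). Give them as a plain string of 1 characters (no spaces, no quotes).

Answer: R

Derivation:
Token 1: literal('R'). Output: "R"
Token 2: literal('U'). Output: "RU"
Token 3: literal('Q'). Output: "RUQ"
Token 4: backref(off=3, len=1). Buffer before: "RUQ" (len 3)
  byte 1: read out[0]='R', append. Buffer now: "RUQR"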